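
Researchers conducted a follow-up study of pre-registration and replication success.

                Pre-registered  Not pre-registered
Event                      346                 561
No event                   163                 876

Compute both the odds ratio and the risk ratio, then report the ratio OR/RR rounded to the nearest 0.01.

1.90

Reading the table with exposure as columns: a = 346 (Pre-registered, case), b = 163 (Pre-registered, non-case), c = 561 (Not pre-registered, case), d = 876.
OR = (346·876)/(163·561) = 303096/91443 = 3.31459
Risk in exposed = 346/509 = 0.67976; risk in unexposed = 561/1437 = 0.39040; RR = 1.74121
OR/RR = 3.31459 / 1.74121 = 1.90361
The outcome is not rare, so the OR lies further from 1 than the RR.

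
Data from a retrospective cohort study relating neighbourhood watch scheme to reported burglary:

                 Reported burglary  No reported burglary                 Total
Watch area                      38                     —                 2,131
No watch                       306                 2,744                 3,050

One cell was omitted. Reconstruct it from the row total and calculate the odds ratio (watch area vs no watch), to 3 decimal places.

The missing cell is in the exposed row: 2131 − 38 = 2093.
So a = 38, b = 2093, c = 306, d = 2744.
OR = (a·d)/(b·c) = (38 × 2744) / (2093 × 306) = 104272 / 640458 = 0.16281

0.163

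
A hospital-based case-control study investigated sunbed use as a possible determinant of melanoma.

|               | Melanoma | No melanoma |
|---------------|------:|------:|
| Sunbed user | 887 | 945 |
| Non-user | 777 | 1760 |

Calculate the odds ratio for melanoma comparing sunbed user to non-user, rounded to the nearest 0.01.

2.13

Cells: a = 887, b = 945, c = 777, d = 1760.
OR = (a·d)/(b·c) = (887 × 1760) / (945 × 777) = 1561120 / 734265 = 2.12610
The odds of melanoma are about 2.13 times as high in the sunbed user group.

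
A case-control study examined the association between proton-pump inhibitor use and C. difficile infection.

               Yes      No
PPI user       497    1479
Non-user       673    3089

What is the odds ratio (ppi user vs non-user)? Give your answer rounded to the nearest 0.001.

Cells: a = 497, b = 1479, c = 673, d = 3089.
OR = (a·d)/(b·c) = (497 × 3089) / (1479 × 673) = 1535233 / 995367 = 1.54238
The odds of C. difficile infection are about 1.54 times as high in the ppi user group.

1.542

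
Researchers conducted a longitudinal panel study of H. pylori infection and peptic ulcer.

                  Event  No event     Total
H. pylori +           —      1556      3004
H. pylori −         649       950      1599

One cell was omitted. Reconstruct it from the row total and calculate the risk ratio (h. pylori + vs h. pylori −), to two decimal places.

1.19

The missing cell is in the exposed row: 3004 − 1556 = 1448.
So a = 1448, b = 1556, c = 649, d = 950.
RR = [a/(a+b)] / [c/(c+d)] = (1448/3004) / (649/1599) = 0.48202/0.40588 = 1.18761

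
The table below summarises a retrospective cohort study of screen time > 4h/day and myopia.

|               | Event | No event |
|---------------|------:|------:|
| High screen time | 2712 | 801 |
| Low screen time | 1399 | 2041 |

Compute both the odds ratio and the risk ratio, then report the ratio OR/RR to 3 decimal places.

Cells: a = 2712, b = 801, c = 1399, d = 2041.
OR = (2712·2041)/(801·1399) = 5535192/1120599 = 4.93949
Risk in exposed = 2712/3513 = 0.77199; risk in unexposed = 1399/3440 = 0.40669; RR = 1.89824
OR/RR = 4.93949 / 1.89824 = 2.60214
The outcome is not rare, so the OR lies further from 1 than the RR.

2.602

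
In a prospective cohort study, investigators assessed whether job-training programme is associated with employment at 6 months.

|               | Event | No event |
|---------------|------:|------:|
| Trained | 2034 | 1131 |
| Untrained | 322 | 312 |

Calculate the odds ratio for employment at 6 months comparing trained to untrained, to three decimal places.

1.743

Cells: a = 2034, b = 1131, c = 322, d = 312.
OR = (a·d)/(b·c) = (2034 × 312) / (1131 × 322) = 634608 / 364182 = 1.74256
The odds of employment at 6 months are about 1.74 times as high in the trained group.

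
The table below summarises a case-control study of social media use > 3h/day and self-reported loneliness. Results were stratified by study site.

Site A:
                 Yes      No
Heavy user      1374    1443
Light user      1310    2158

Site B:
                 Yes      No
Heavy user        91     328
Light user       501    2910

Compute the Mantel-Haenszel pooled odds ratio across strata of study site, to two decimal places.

1.57

OR_MH = Σ(aᵢdᵢ/nᵢ) / Σ(bᵢcᵢ/nᵢ), where nᵢ is the stratum total.
Stratum 1 (Site A): n = 6285; a·d/n = 1374·2158/6285 = 471.7728; b·c/n = 1443·1310/6285 = 300.7685
Stratum 2 (Site B): n = 3830; a·d/n = 91·2910/3830 = 69.1410; b·c/n = 328·501/3830 = 42.9055
OR_MH = (471.7728 + 69.1410) / (300.7685 + 42.9055) = 540.9138 / 343.6740 = 1.57392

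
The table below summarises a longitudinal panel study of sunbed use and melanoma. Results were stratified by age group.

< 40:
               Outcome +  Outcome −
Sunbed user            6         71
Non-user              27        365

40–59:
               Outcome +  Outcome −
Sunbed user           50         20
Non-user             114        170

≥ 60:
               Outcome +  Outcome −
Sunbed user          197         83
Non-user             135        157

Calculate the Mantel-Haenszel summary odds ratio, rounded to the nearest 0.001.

OR_MH = Σ(aᵢdᵢ/nᵢ) / Σ(bᵢcᵢ/nᵢ), where nᵢ is the stratum total.
Stratum 1 (< 40): n = 469; a·d/n = 6·365/469 = 4.6695; b·c/n = 71·27/469 = 4.0874
Stratum 2 (40–59): n = 354; a·d/n = 50·170/354 = 24.0113; b·c/n = 20·114/354 = 6.4407
Stratum 3 (≥ 60): n = 572; a·d/n = 197·157/572 = 54.0717; b·c/n = 83·135/572 = 19.5892
OR_MH = (4.6695 + 24.0113 + 54.0717) / (4.0874 + 6.4407 + 19.5892) = 82.7525 / 30.1173 = 2.74768

2.748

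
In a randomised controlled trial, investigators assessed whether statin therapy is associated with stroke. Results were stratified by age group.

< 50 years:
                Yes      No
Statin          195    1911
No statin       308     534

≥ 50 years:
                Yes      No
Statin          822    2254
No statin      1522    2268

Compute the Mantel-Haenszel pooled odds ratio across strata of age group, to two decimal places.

OR_MH = Σ(aᵢdᵢ/nᵢ) / Σ(bᵢcᵢ/nᵢ), where nᵢ is the stratum total.
Stratum 1 (< 50 years): n = 2948; a·d/n = 195·534/2948 = 35.3223; b·c/n = 1911·308/2948 = 199.6567
Stratum 2 (≥ 50 years): n = 6866; a·d/n = 822·2268/6866 = 271.5258; b·c/n = 2254·1522/6866 = 499.6487
OR_MH = (35.3223 + 271.5258) / (199.6567 + 499.6487) = 306.8480 / 699.3054 = 0.43879

0.44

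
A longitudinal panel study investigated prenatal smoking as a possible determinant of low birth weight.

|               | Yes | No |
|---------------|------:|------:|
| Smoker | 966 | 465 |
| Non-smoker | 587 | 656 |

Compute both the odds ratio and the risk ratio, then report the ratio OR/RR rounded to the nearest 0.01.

Cells: a = 966, b = 465, c = 587, d = 656.
OR = (966·656)/(465·587) = 633696/272955 = 2.32161
Risk in exposed = 966/1431 = 0.67505; risk in unexposed = 587/1243 = 0.47224; RR = 1.42946
OR/RR = 2.32161 / 1.42946 = 1.62412
The outcome is not rare, so the OR lies further from 1 than the RR.

1.62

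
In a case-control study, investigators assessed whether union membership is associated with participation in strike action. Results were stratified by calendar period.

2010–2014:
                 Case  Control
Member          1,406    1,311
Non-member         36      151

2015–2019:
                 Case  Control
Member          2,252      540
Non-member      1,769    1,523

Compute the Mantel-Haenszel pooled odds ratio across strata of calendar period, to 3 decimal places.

OR_MH = Σ(aᵢdᵢ/nᵢ) / Σ(bᵢcᵢ/nᵢ), where nᵢ is the stratum total.
Stratum 1 (2010–2014): n = 2904; a·d/n = 1406·151/2904 = 73.1081; b·c/n = 1311·36/2904 = 16.2521
Stratum 2 (2015–2019): n = 6084; a·d/n = 2252·1523/6084 = 563.7403; b·c/n = 540·1769/6084 = 157.0118
OR_MH = (73.1081 + 563.7403) / (16.2521 + 157.0118) = 636.8484 / 173.2639 = 3.67560

3.676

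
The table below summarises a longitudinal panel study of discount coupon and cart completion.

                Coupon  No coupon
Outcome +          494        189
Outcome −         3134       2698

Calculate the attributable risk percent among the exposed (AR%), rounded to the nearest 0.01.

51.92

Reading the table with exposure as columns: a = 494 (Coupon, case), b = 3134 (Coupon, non-case), c = 189 (No coupon, case), d = 2698.
Risk in exposed = 494/3628 = 0.13616; risk in unexposed = 189/2887 = 0.06547.
RR = 0.13616/0.06547 = 2.07991
AR% = (RR − 1)/RR × 100 = (2.07991 − 1)/2.07991 × 100 = 51.9210%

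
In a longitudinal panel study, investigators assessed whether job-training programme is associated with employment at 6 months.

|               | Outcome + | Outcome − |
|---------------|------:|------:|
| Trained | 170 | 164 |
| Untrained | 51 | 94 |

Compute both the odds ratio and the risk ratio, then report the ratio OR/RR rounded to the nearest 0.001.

Cells: a = 170, b = 164, c = 51, d = 94.
OR = (170·94)/(164·51) = 15980/8364 = 1.91057
Risk in exposed = 170/334 = 0.50898; risk in unexposed = 51/145 = 0.35172; RR = 1.44711
OR/RR = 1.91057 / 1.44711 = 1.32027
The outcome is not rare, so the OR lies further from 1 than the RR.

1.320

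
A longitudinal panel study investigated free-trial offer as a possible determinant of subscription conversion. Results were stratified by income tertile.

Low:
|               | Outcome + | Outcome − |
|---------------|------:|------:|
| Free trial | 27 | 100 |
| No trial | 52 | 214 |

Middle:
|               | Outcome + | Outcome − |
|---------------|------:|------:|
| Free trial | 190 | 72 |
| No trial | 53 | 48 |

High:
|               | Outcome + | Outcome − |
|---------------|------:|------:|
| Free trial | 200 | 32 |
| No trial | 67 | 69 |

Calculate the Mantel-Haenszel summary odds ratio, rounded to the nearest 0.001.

2.615

OR_MH = Σ(aᵢdᵢ/nᵢ) / Σ(bᵢcᵢ/nᵢ), where nᵢ is the stratum total.
Stratum 1 (Low): n = 393; a·d/n = 27·214/393 = 14.7023; b·c/n = 100·52/393 = 13.2316
Stratum 2 (Middle): n = 363; a·d/n = 190·48/363 = 25.1240; b·c/n = 72·53/363 = 10.5124
Stratum 3 (High): n = 368; a·d/n = 200·69/368 = 37.5000; b·c/n = 32·67/368 = 5.8261
OR_MH = (14.7023 + 25.1240 + 37.5000) / (13.2316 + 10.5124 + 5.8261) = 77.3263 / 29.5700 = 2.61502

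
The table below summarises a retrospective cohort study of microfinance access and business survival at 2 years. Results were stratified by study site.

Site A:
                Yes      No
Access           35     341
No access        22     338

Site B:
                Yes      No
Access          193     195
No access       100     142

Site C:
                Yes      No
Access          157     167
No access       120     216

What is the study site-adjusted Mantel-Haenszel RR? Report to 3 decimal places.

1.299

RR_MH = Σ(aᵢ·n₀ᵢ/nᵢ) / Σ(cᵢ·n₁ᵢ/nᵢ), with n₁ᵢ = aᵢ+bᵢ (exposed), n₀ᵢ = cᵢ+dᵢ (unexposed), nᵢ = n₁ᵢ+n₀ᵢ.
Stratum 1 (Site A): n₁ = 376, n₀ = 360, n = 736; a·n₀/n = 35·360/736 = 17.1196; c·n₁/n = 22·376/736 = 11.2391
Stratum 2 (Site B): n₁ = 388, n₀ = 242, n = 630; a·n₀/n = 193·242/630 = 74.1365; c·n₁/n = 100·388/630 = 61.5873
Stratum 3 (Site C): n₁ = 324, n₀ = 336, n = 660; a·n₀/n = 157·336/660 = 79.9273; c·n₁/n = 120·324/660 = 58.9091
RR_MH = (17.1196 + 74.1365 + 79.9273) / (11.2391 + 61.5873 + 58.9091) = 171.1833 / 131.7355 = 1.29945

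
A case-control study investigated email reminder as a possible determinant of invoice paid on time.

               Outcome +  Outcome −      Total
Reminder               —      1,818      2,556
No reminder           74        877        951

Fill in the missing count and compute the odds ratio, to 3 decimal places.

The missing cell is in the exposed row: 2556 − 1818 = 738.
So a = 738, b = 1818, c = 74, d = 877.
OR = (a·d)/(b·c) = (738 × 877) / (1818 × 74) = 647226 / 134532 = 4.81094

4.811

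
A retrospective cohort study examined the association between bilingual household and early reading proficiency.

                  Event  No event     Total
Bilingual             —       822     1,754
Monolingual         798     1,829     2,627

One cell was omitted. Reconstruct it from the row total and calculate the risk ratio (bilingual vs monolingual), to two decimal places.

1.75

The missing cell is in the exposed row: 1754 − 822 = 932.
So a = 932, b = 822, c = 798, d = 1829.
RR = [a/(a+b)] / [c/(c+d)] = (932/1754) / (798/2627) = 0.53136/0.30377 = 1.74922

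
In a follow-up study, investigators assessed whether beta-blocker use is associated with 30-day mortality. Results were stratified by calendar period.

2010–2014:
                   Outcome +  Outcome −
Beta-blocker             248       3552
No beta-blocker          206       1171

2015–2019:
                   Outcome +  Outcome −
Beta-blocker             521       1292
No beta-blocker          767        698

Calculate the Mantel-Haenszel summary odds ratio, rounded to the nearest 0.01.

0.38

OR_MH = Σ(aᵢdᵢ/nᵢ) / Σ(bᵢcᵢ/nᵢ), where nᵢ is the stratum total.
Stratum 1 (2010–2014): n = 5177; a·d/n = 248·1171/5177 = 56.0958; b·c/n = 3552·206/5177 = 141.3390
Stratum 2 (2015–2019): n = 3278; a·d/n = 521·698/3278 = 110.9390; b·c/n = 1292·767/3278 = 302.3075
OR_MH = (56.0958 + 110.9390) / (141.3390 + 302.3075) = 167.0348 / 443.6465 = 0.37650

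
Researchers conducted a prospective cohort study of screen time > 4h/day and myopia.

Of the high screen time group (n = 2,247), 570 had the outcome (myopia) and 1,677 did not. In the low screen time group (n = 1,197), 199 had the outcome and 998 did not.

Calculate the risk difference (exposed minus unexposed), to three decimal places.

From the description: a = 570, b = 1677, c = 199, d = 998.
Risk in exposed = 570/2247 = 0.253672; risk in unexposed = 199/1197 = 0.166249.
Risk difference = 0.253672 − 0.166249 = 0.087423

0.087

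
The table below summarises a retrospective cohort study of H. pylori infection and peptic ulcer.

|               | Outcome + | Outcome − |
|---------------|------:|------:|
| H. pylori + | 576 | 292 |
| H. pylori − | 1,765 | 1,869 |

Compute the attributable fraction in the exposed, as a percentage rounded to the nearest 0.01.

Cells: a = 576, b = 292, c = 1765, d = 1869.
Risk in exposed = 576/868 = 0.66359; risk in unexposed = 1765/3634 = 0.48569.
RR = 0.66359/0.48569 = 1.36629
AR% = (RR − 1)/RR × 100 = (1.36629 − 1)/1.36629 × 100 = 26.8091%

26.81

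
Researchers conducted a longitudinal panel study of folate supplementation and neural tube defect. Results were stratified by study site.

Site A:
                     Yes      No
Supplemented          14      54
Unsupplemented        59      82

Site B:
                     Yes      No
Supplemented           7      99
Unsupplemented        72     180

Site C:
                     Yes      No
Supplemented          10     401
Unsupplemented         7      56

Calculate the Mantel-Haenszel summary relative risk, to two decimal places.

0.34

RR_MH = Σ(aᵢ·n₀ᵢ/nᵢ) / Σ(cᵢ·n₁ᵢ/nᵢ), with n₁ᵢ = aᵢ+bᵢ (exposed), n₀ᵢ = cᵢ+dᵢ (unexposed), nᵢ = n₁ᵢ+n₀ᵢ.
Stratum 1 (Site A): n₁ = 68, n₀ = 141, n = 209; a·n₀/n = 14·141/209 = 9.4450; c·n₁/n = 59·68/209 = 19.1962
Stratum 2 (Site B): n₁ = 106, n₀ = 252, n = 358; a·n₀/n = 7·252/358 = 4.9274; c·n₁/n = 72·106/358 = 21.3184
Stratum 3 (Site C): n₁ = 411, n₀ = 63, n = 474; a·n₀/n = 10·63/474 = 1.3291; c·n₁/n = 7·411/474 = 6.0696
RR_MH = (9.4450 + 4.9274 + 1.3291) / (19.1962 + 21.3184 + 6.0696) = 15.7015 / 46.5842 = 0.33706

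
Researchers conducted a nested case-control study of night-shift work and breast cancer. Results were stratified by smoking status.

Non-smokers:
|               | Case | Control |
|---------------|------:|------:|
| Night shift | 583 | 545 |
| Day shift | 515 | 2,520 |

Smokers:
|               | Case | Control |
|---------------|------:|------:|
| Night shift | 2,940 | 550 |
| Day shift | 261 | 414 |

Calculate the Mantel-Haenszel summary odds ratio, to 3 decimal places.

OR_MH = Σ(aᵢdᵢ/nᵢ) / Σ(bᵢcᵢ/nᵢ), where nᵢ is the stratum total.
Stratum 1 (Non-smokers): n = 4163; a·d/n = 583·2520/4163 = 352.9090; b·c/n = 545·515/4163 = 67.4213
Stratum 2 (Smokers): n = 4165; a·d/n = 2940·414/4165 = 292.2353; b·c/n = 550·261/4165 = 34.4658
OR_MH = (352.9090 + 292.2353) / (67.4213 + 34.4658) = 645.1443 / 101.8871 = 6.33195

6.332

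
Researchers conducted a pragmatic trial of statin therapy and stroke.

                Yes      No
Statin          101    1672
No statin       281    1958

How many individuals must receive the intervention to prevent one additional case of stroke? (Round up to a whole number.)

15

Risk in treated group = 101/1773 = 0.05697; risk in control = 281/2239 = 0.12550.
Absolute risk reduction = 0.12550 − 0.05697 = 0.06854
NNT = 1 / ARR = 1 / 0.06854 = 14.591 → round up → 15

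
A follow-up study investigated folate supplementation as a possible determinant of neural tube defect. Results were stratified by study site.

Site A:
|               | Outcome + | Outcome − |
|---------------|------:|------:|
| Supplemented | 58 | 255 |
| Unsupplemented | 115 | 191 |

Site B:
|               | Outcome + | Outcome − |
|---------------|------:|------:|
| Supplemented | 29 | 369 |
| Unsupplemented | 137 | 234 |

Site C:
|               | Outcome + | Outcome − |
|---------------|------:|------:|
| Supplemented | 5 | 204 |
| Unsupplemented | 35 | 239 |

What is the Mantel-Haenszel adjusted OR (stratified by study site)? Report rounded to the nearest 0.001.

0.228

OR_MH = Σ(aᵢdᵢ/nᵢ) / Σ(bᵢcᵢ/nᵢ), where nᵢ is the stratum total.
Stratum 1 (Site A): n = 619; a·d/n = 58·191/619 = 17.8966; b·c/n = 255·115/619 = 47.3748
Stratum 2 (Site B): n = 769; a·d/n = 29·234/769 = 8.8244; b·c/n = 369·137/769 = 65.7386
Stratum 3 (Site C): n = 483; a·d/n = 5·239/483 = 2.4741; b·c/n = 204·35/483 = 14.7826
OR_MH = (17.8966 + 8.8244 + 2.4741) / (47.3748 + 65.7386 + 14.7826) = 29.1952 / 127.8960 = 0.22827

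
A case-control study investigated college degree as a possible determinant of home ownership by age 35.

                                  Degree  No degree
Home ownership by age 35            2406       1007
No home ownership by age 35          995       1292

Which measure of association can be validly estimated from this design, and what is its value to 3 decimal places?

Reading the table with exposure as columns: a = 2406 (Degree, case), b = 995 (Degree, non-case), c = 1007 (No degree, case), d = 1292.
This is a case-control study: participants were sampled on outcome status, so risks in the source population cannot be estimated directly — relative risk is not valid here. The odds ratio is the appropriate measure.
OR = (a·d)/(b·c) = (2406 × 1292) / (995 × 1007) = 3108552 / 1001965 = 3.10246

3.102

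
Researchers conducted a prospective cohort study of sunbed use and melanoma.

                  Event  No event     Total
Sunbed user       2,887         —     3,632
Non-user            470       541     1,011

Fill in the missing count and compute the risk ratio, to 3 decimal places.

The missing cell is in the exposed row: 3632 − 2887 = 745.
So a = 2887, b = 745, c = 470, d = 541.
RR = [a/(a+b)] / [c/(c+d)] = (2887/3632) / (470/1011) = 0.79488/0.46489 = 1.70984

1.710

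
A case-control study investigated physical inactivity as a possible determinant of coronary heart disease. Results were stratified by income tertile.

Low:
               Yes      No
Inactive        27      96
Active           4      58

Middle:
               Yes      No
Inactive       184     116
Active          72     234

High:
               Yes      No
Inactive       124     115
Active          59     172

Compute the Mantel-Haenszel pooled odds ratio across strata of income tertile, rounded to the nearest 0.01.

4.12

OR_MH = Σ(aᵢdᵢ/nᵢ) / Σ(bᵢcᵢ/nᵢ), where nᵢ is the stratum total.
Stratum 1 (Low): n = 185; a·d/n = 27·58/185 = 8.4649; b·c/n = 96·4/185 = 2.0757
Stratum 2 (Middle): n = 606; a·d/n = 184·234/606 = 71.0495; b·c/n = 116·72/606 = 13.7822
Stratum 3 (High): n = 470; a·d/n = 124·172/470 = 45.3787; b·c/n = 115·59/470 = 14.4362
OR_MH = (8.4649 + 71.0495 + 45.3787) / (2.0757 + 13.7822 + 14.4362) = 124.8931 / 30.2940 = 4.12270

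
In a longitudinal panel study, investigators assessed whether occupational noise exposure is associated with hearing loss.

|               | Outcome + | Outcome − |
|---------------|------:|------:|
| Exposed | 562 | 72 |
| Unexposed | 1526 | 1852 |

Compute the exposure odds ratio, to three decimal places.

Cells: a = 562, b = 72, c = 1526, d = 1852.
OR = (a·d)/(b·c) = (562 × 1852) / (72 × 1526) = 1040824 / 109872 = 9.47306
The odds of hearing loss are about 9.47 times as high in the exposed group.

9.473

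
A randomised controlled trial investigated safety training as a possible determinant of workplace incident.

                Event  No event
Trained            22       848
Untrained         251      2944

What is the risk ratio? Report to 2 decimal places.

0.32

Cells: a = 22, b = 848, c = 251, d = 2944.
Risk in exposed = 22/870 = 0.02529; risk in unexposed = 251/3195 = 0.07856.
RR = 0.02529 / 0.07856 = 0.32188
The risk is 68% lower among the exposed than among the unexposed.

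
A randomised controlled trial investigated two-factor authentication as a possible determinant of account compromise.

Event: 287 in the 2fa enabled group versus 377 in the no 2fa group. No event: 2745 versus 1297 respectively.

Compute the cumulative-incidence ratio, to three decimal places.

From the description: a = 287, b = 2745, c = 377, d = 1297.
Risk in exposed = 287/3032 = 0.09466; risk in unexposed = 377/1674 = 0.22521.
RR = 0.09466 / 0.22521 = 0.42031
The risk is 58% lower among the exposed than among the unexposed.

0.420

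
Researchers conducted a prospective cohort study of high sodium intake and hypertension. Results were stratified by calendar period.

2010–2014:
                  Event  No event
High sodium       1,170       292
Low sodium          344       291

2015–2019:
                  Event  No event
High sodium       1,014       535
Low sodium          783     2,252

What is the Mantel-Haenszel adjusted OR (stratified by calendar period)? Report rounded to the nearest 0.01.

4.74

OR_MH = Σ(aᵢdᵢ/nᵢ) / Σ(bᵢcᵢ/nᵢ), where nᵢ is the stratum total.
Stratum 1 (2010–2014): n = 2097; a·d/n = 1170·291/2097 = 162.3605; b·c/n = 292·344/2097 = 47.9008
Stratum 2 (2015–2019): n = 4584; a·d/n = 1014·2252/4584 = 498.1518; b·c/n = 535·783/4584 = 91.3842
OR_MH = (162.3605 + 498.1518) / (47.9008 + 91.3842) = 660.5123 / 139.2850 = 4.74217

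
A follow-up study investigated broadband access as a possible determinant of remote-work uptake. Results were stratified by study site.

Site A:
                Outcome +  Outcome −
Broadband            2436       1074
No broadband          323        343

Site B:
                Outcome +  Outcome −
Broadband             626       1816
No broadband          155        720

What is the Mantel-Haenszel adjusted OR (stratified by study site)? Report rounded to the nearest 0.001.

2.001

OR_MH = Σ(aᵢdᵢ/nᵢ) / Σ(bᵢcᵢ/nᵢ), where nᵢ is the stratum total.
Stratum 1 (Site A): n = 4176; a·d/n = 2436·343/4176 = 200.0833; b·c/n = 1074·323/4176 = 83.0704
Stratum 2 (Site B): n = 3317; a·d/n = 626·720/3317 = 135.8818; b·c/n = 1816·155/3317 = 84.8598
OR_MH = (200.0833 + 135.8818) / (83.0704 + 84.8598) = 335.9652 / 167.9302 = 2.00062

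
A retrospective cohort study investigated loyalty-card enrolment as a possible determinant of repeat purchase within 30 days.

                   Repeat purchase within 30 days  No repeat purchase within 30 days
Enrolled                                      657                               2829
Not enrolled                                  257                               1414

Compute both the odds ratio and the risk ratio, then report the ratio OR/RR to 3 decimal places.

1.043

Cells: a = 657, b = 2829, c = 257, d = 1414.
OR = (657·1414)/(2829·257) = 928998/727053 = 1.27776
Risk in exposed = 657/3486 = 0.18847; risk in unexposed = 257/1671 = 0.15380; RR = 1.22541
OR/RR = 1.27776 / 1.22541 = 1.04272
The outcome is not rare, so the OR lies further from 1 than the RR.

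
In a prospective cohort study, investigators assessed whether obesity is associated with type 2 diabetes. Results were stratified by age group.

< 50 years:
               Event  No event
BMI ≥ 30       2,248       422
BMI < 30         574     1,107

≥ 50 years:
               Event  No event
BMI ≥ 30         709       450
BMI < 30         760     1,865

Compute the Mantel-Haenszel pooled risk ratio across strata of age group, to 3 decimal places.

2.325

RR_MH = Σ(aᵢ·n₀ᵢ/nᵢ) / Σ(cᵢ·n₁ᵢ/nᵢ), with n₁ᵢ = aᵢ+bᵢ (exposed), n₀ᵢ = cᵢ+dᵢ (unexposed), nᵢ = n₁ᵢ+n₀ᵢ.
Stratum 1 (< 50 years): n₁ = 2670, n₀ = 1681, n = 4351; a·n₀/n = 2248·1681/4351 = 868.5102; c·n₁/n = 574·2670/4351 = 352.2363
Stratum 2 (≥ 50 years): n₁ = 1159, n₀ = 2625, n = 3784; a·n₀/n = 709·2625/3784 = 491.8406; c·n₁/n = 760·1159/3784 = 232.7801
RR_MH = (868.5102 + 491.8406) / (352.2363 + 232.7801) = 1360.3509 / 585.0164 = 2.32532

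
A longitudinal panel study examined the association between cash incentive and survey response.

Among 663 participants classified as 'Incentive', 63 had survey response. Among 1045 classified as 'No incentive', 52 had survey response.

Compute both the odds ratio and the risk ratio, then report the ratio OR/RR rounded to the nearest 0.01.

1.05

From the description: a = 63, b = 600, c = 52, d = 993.
OR = (63·993)/(600·52) = 62559/31200 = 2.00510
Risk in exposed = 63/663 = 0.09502; risk in unexposed = 52/1045 = 0.04976; RR = 1.90959
OR/RR = 2.00510 / 1.90959 = 1.05001
The outcome is rare in both groups, so OR ≈ RR (ratio near 1).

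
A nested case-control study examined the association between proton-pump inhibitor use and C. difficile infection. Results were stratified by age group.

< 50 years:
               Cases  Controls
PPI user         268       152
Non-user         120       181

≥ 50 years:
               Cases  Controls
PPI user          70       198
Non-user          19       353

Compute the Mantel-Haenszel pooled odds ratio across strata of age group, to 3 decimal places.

3.396

OR_MH = Σ(aᵢdᵢ/nᵢ) / Σ(bᵢcᵢ/nᵢ), where nᵢ is the stratum total.
Stratum 1 (< 50 years): n = 721; a·d/n = 268·181/721 = 67.2788; b·c/n = 152·120/721 = 25.2982
Stratum 2 (≥ 50 years): n = 640; a·d/n = 70·353/640 = 38.6094; b·c/n = 198·19/640 = 5.8781
OR_MH = (67.2788 + 38.6094) / (25.2982 + 5.8781) = 105.8882 / 31.1763 = 3.39643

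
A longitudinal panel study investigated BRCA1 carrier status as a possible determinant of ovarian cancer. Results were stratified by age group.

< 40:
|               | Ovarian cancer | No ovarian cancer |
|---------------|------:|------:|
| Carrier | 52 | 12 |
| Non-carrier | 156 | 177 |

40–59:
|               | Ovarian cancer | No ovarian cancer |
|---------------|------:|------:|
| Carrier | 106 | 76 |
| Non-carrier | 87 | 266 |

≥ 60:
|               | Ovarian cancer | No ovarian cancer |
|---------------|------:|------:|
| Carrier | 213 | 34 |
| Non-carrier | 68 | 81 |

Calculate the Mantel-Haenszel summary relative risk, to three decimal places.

1.994

RR_MH = Σ(aᵢ·n₀ᵢ/nᵢ) / Σ(cᵢ·n₁ᵢ/nᵢ), with n₁ᵢ = aᵢ+bᵢ (exposed), n₀ᵢ = cᵢ+dᵢ (unexposed), nᵢ = n₁ᵢ+n₀ᵢ.
Stratum 1 (< 40): n₁ = 64, n₀ = 333, n = 397; a·n₀/n = 52·333/397 = 43.6171; c·n₁/n = 156·64/397 = 25.1486
Stratum 2 (40–59): n₁ = 182, n₀ = 353, n = 535; a·n₀/n = 106·353/535 = 69.9402; c·n₁/n = 87·182/535 = 29.5963
Stratum 3 (≥ 60): n₁ = 247, n₀ = 149, n = 396; a·n₀/n = 213·149/396 = 80.1439; c·n₁/n = 68·247/396 = 42.4141
RR_MH = (43.6171 + 69.9402 + 80.1439) / (25.1486 + 29.5963 + 42.4141) = 193.7013 / 97.1590 = 1.99365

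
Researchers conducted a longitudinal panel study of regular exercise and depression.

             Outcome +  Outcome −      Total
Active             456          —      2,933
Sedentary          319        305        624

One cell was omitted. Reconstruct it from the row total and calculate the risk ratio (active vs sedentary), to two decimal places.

0.30

The missing cell is in the exposed row: 2933 − 456 = 2477.
So a = 456, b = 2477, c = 319, d = 305.
RR = [a/(a+b)] / [c/(c+d)] = (456/2933) / (319/624) = 0.15547/0.51122 = 0.30412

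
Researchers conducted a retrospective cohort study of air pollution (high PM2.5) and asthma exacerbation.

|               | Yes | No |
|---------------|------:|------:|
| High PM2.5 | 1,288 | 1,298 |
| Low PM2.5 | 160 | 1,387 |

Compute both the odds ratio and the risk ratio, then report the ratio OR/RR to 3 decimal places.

Cells: a = 1288, b = 1298, c = 160, d = 1387.
OR = (1288·1387)/(1298·160) = 1786456/207680 = 8.60196
Risk in exposed = 1288/2586 = 0.49807; risk in unexposed = 160/1547 = 0.10343; RR = 4.81568
OR/RR = 8.60196 / 4.81568 = 1.78624
The outcome is not rare, so the OR lies further from 1 than the RR.

1.786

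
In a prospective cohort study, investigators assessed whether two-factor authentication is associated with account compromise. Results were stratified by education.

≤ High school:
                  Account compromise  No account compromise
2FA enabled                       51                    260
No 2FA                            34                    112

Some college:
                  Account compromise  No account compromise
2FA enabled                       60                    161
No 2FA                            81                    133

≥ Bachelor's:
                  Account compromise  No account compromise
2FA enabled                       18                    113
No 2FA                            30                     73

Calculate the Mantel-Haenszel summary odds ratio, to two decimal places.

0.57

OR_MH = Σ(aᵢdᵢ/nᵢ) / Σ(bᵢcᵢ/nᵢ), where nᵢ is the stratum total.
Stratum 1 (≤ High school): n = 457; a·d/n = 51·112/457 = 12.4989; b·c/n = 260·34/457 = 19.3435
Stratum 2 (Some college): n = 435; a·d/n = 60·133/435 = 18.3448; b·c/n = 161·81/435 = 29.9793
Stratum 3 (≥ Bachelor's): n = 234; a·d/n = 18·73/234 = 5.6154; b·c/n = 113·30/234 = 14.4872
OR_MH = (12.4989 + 18.3448 + 5.6154) / (19.3435 + 29.9793 + 14.4872) = 36.4591 / 63.8100 = 0.57137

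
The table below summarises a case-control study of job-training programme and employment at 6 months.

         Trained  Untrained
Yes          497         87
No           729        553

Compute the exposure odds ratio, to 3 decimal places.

Reading the table with exposure as columns: a = 497 (Trained, case), b = 729 (Trained, non-case), c = 87 (Untrained, case), d = 553.
OR = (a·d)/(b·c) = (497 × 553) / (729 × 87) = 274841 / 63423 = 4.33346
The odds of employment at 6 months are about 4.33 times as high in the trained group.

4.333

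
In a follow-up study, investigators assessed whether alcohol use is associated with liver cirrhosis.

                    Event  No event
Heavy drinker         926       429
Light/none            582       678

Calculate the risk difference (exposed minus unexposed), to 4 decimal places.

Cells: a = 926, b = 429, c = 582, d = 678.
Risk in exposed = 926/1355 = 0.683395; risk in unexposed = 582/1260 = 0.461905.
Risk difference = 0.683395 − 0.461905 = 0.221490

0.2215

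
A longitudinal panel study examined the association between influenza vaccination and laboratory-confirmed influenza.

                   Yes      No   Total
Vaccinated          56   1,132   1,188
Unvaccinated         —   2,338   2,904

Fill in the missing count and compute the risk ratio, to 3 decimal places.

The missing cell is in the unexposed row: 2904 − 2338 = 566.
So a = 56, b = 1132, c = 566, d = 2338.
RR = [a/(a+b)] / [c/(c+d)] = (56/1188) / (566/2904) = 0.04714/0.19490 = 0.24185

0.242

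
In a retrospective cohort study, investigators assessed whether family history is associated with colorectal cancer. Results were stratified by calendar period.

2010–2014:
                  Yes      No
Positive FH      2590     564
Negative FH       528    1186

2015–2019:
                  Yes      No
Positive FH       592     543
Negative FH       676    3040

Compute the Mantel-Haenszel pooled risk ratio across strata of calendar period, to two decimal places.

2.73

RR_MH = Σ(aᵢ·n₀ᵢ/nᵢ) / Σ(cᵢ·n₁ᵢ/nᵢ), with n₁ᵢ = aᵢ+bᵢ (exposed), n₀ᵢ = cᵢ+dᵢ (unexposed), nᵢ = n₁ᵢ+n₀ᵢ.
Stratum 1 (2010–2014): n₁ = 3154, n₀ = 1714, n = 4868; a·n₀/n = 2590·1714/4868 = 911.9269; c·n₁/n = 528·3154/4868 = 342.0937
Stratum 2 (2015–2019): n₁ = 1135, n₀ = 3716, n = 4851; a·n₀/n = 592·3716/4851 = 453.4884; c·n₁/n = 676·1135/4851 = 158.1653
RR_MH = (911.9269 + 453.4884) / (342.0937 + 158.1653) = 1365.4152 / 500.2590 = 2.72942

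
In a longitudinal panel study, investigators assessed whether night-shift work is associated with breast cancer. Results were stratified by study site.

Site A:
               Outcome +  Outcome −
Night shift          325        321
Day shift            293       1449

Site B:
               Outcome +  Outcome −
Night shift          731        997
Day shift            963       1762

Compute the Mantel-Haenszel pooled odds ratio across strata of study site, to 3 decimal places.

OR_MH = Σ(aᵢdᵢ/nᵢ) / Σ(bᵢcᵢ/nᵢ), where nᵢ is the stratum total.
Stratum 1 (Site A): n = 2388; a·d/n = 325·1449/2388 = 197.2048; b·c/n = 321·293/2388 = 39.3857
Stratum 2 (Site B): n = 4453; a·d/n = 731·1762/4453 = 289.2481; b·c/n = 997·963/4453 = 215.6099
OR_MH = (197.2048 + 289.2481) / (39.3857 + 215.6099) = 486.4529 / 254.9956 = 1.90769

1.908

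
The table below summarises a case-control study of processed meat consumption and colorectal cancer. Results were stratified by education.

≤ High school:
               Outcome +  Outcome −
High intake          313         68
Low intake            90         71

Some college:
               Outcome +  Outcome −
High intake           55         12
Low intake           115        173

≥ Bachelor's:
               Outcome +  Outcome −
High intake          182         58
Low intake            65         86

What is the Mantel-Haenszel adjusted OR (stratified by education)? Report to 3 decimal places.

4.345

OR_MH = Σ(aᵢdᵢ/nᵢ) / Σ(bᵢcᵢ/nᵢ), where nᵢ is the stratum total.
Stratum 1 (≤ High school): n = 542; a·d/n = 313·71/542 = 41.0018; b·c/n = 68·90/542 = 11.2915
Stratum 2 (Some college): n = 355; a·d/n = 55·173/355 = 26.8028; b·c/n = 12·115/355 = 3.8873
Stratum 3 (≥ Bachelor's): n = 391; a·d/n = 182·86/391 = 40.0307; b·c/n = 58·65/391 = 9.6419
OR_MH = (41.0018 + 26.8028 + 40.0307) / (11.2915 + 3.8873 + 9.6419) = 107.8354 / 24.8208 = 4.34456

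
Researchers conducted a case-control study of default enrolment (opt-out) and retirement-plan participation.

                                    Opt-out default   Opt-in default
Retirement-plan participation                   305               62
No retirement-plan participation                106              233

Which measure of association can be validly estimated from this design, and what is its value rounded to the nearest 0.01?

Reading the table with exposure as columns: a = 305 (Opt-out default, case), b = 106 (Opt-out default, non-case), c = 62 (Opt-in default, case), d = 233.
This is a case-control study: participants were sampled on outcome status, so risks in the source population cannot be estimated directly — relative risk is not valid here. The odds ratio is the appropriate measure.
OR = (a·d)/(b·c) = (305 × 233) / (106 × 62) = 71065 / 6572 = 10.81330

10.81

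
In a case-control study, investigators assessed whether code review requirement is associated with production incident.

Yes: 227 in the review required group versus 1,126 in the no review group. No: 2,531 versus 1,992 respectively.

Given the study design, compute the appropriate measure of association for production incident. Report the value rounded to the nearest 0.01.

From the description: a = 227, b = 2531, c = 1126, d = 1992.
This is a case-control study: participants were sampled on outcome status, so risks in the source population cannot be estimated directly — relative risk is not valid here. The odds ratio is the appropriate measure.
OR = (a·d)/(b·c) = (227 × 1992) / (2531 × 1126) = 452184 / 2849906 = 0.15867

0.16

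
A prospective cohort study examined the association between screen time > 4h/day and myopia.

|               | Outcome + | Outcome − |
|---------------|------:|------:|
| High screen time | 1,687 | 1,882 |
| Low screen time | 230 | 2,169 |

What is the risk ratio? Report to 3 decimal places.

4.930

Cells: a = 1687, b = 1882, c = 230, d = 2169.
Risk in exposed = 1687/3569 = 0.47268; risk in unexposed = 230/2399 = 0.09587.
RR = 0.47268 / 0.09587 = 4.93027
The risk among the exposed is 4.93 times that among the unexposed.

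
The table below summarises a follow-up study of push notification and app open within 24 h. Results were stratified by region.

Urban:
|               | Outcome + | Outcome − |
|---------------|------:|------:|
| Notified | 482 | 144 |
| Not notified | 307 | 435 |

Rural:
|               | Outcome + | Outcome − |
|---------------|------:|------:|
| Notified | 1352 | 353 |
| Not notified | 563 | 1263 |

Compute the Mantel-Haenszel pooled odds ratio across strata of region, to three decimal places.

7.188

OR_MH = Σ(aᵢdᵢ/nᵢ) / Σ(bᵢcᵢ/nᵢ), where nᵢ is the stratum total.
Stratum 1 (Urban): n = 1368; a·d/n = 482·435/1368 = 153.2675; b·c/n = 144·307/1368 = 32.3158
Stratum 2 (Rural): n = 3531; a·d/n = 1352·1263/3531 = 483.5956; b·c/n = 353·563/3531 = 56.2841
OR_MH = (153.2675 + 483.5956) / (32.3158 + 56.2841) = 636.8631 / 88.5998 = 7.18808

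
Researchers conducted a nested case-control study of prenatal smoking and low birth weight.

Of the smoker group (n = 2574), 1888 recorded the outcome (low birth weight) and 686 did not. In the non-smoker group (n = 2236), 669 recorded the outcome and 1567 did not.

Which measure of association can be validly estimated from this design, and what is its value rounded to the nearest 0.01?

6.45

From the description: a = 1888, b = 686, c = 669, d = 1567.
This is a nested case-control study: participants were sampled on outcome status, so risks in the source population cannot be estimated directly — relative risk is not valid here. The odds ratio is the appropriate measure.
OR = (a·d)/(b·c) = (1888 × 1567) / (686 × 669) = 2958496 / 458934 = 6.44645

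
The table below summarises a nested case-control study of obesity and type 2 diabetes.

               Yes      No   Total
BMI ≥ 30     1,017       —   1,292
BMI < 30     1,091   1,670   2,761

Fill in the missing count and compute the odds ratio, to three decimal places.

5.661

The missing cell is in the exposed row: 1292 − 1017 = 275.
So a = 1017, b = 275, c = 1091, d = 1670.
OR = (a·d)/(b·c) = (1017 × 1670) / (275 × 1091) = 1698390 / 300025 = 5.66083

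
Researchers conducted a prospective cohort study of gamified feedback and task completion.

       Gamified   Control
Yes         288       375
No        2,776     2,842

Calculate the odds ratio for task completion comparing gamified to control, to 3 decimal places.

0.786

Reading the table with exposure as columns: a = 288 (Gamified, case), b = 2776 (Gamified, non-case), c = 375 (Control, case), d = 2842.
OR = (a·d)/(b·c) = (288 × 2842) / (2776 × 375) = 818496 / 1041000 = 0.78626
Exposure is associated with lower odds of task completion (OR = 0.79 < 1).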